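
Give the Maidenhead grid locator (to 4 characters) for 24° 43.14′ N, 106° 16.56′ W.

Add 180° to longitude and 90° to latitude: 73.72, 114.72.
Field: 73.72/20 → 3 → D, 114.72/10 → 11 → L; chars DL.
Square: 13.72/2 → 6, 4.72/1 → 4; chars 64.

DL64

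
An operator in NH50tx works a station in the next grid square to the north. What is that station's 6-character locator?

Latitude subsquare x = 23; +1 → 24, wraps to 0 = a, carry into square.
Latitude square 0; +1 → 1.
The longitude characters are unchanged.

NH51ta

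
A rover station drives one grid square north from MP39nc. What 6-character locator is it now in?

MP39nd

Latitude subsquare c = 2; +1 → 3 = d.
The longitude characters are unchanged.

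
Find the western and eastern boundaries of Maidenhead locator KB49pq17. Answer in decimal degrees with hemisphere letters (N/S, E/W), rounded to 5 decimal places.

Field K=10, B=1: +10·20° lon, +1·10° lat → SW at lon 20°, lat -80°.
Square 4, 9: +4·2° lon, +9·1° lat → SW at lon 28°, lat -71°.
Subsquare p=15, q=16: +15·0.0833333° lon, +16·0.0416667° lat → SW at lon 29.25°, lat -70.3333°.
Extended square 1, 7: +1·0.00833333° lon, +7·0.00416667° lat → SW at lon 29.2583°, lat -70.3042°.
Cell spans 0.00833333° lon × 0.00416667° lat.
west 29.25833° E, east 29.26667° E.

29.25833° E, 29.26667° E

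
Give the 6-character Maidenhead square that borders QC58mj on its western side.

Longitude subsquare m = 12; −1 → 11 = l.
The latitude characters are unchanged.

QC58lj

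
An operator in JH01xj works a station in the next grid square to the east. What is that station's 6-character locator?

Longitude subsquare x = 23; +1 → 24, wraps to 0 = a, carry into square.
Longitude square 0; +1 → 1.
The latitude characters are unchanged.

JH11aj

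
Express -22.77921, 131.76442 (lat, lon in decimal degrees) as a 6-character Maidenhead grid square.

Shift to the Maidenhead origin (180°W, 90°S): lon 311.7644, lat 67.2208.
Field (20°×10°, letters A–R): lon ⌊311.7644/20⌋ = 15 → P; lat ⌊67.2208/10⌋ = 6 → G.
Square (2°×1°, digits 0–9): lon ⌊11.7644/2⌋ = 5; lat ⌊7.2208/1⌋ = 7.
Subsquare (5′×2.5′, letters a–x): lon ⌊1.7644/0.0833333⌋ = 21 → v; lat ⌊0.2208/0.0416667⌋ = 5 → f.

PG57vf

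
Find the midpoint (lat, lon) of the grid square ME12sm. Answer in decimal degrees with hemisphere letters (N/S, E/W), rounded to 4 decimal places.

Field M=12, E=4: +12·20° lon, +4·10° lat → SW at lon 60°, lat -50°.
Square 1, 2: +1·2° lon, +2·1° lat → SW at lon 62°, lat -48°.
Subsquare s=18, m=12: +18·0.0833333° lon, +12·0.0416667° lat → SW at lon 63.5°, lat -47.5°.
Cell spans 0.0833333° lon × 0.0416667° lat. Centre is SW corner plus half of each.
latitude 47.4792° S, longitude 63.5417° E.

47.4792° S, 63.5417° E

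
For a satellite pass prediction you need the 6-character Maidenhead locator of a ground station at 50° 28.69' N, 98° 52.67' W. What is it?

EO00nl

Add 180° to longitude and 90° to latitude: 81.1222, 140.4782.
Field: 81.1222/20 → 4 → E, 140.4782/10 → 14 → O; chars EO.
Square: 1.1222/2 → 0, 0.4782/1 → 0; chars 00.
Subsquare: 1.1222/0.0833333 → 13 → n, 0.4782/0.0416667 → 11 → l; chars nl.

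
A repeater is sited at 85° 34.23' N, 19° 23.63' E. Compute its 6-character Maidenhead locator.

JR95qn

Shift to the Maidenhead origin (180°W, 90°S): lon 199.3938, lat 175.5705.
Field (20°×10°, letters A–R): lon ⌊199.3938/20⌋ = 9 → J; lat ⌊175.5705/10⌋ = 17 → R.
Square (2°×1°, digits 0–9): lon ⌊19.3938/2⌋ = 9; lat ⌊5.5705/1⌋ = 5.
Subsquare (5′×2.5′, letters a–x): lon ⌊1.3938/0.0833333⌋ = 16 → q; lat ⌊0.5705/0.0416667⌋ = 13 → n.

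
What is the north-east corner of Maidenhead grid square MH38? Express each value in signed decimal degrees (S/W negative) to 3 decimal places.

-11.000, 68.000

Field M=12, H=7: +12·20° lon, +7·10° lat → SW at lon 60°, lat -20°.
Square 3, 8: +3·2° lon, +8·1° lat → SW at lon 66°, lat -12°.
Cell spans 2° lon × 1° lat. NE corner is SW corner plus one full cell.
latitude -11.000, longitude 68.000.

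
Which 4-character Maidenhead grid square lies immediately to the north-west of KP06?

JP97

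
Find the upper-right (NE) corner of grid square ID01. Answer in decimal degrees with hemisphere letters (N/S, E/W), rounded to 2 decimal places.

Field I=8, D=3: +8·20° lon, +3·10° lat → SW at lon -20°, lat -60°.
Square 0, 1: +0·2° lon, +1·1° lat → SW at lon -20°, lat -59°.
Cell spans 2° lon × 1° lat. NE corner is SW corner plus one full cell.
latitude 58.00° S, longitude 18.00° W.

58.00° S, 18.00° W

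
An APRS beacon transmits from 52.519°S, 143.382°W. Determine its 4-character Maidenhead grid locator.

Add 180° to longitude and 90° to latitude: 36.62, 37.48.
Field (20°×10°, letters A–R): lon ⌊36.62/20⌋ = 1 → B; lat ⌊37.48/10⌋ = 3 → D.
Square (2°×1°, digits 0–9): lon ⌊16.62/2⌋ = 8; lat ⌊7.48/1⌋ = 7.

BD87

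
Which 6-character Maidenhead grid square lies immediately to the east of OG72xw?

Longitude subsquare x = 23; +1 → 24, wraps to 0 = a, carry into square.
Longitude square 7; +1 → 8.
The latitude characters are unchanged.

OG82aw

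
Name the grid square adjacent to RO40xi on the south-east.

RO50ah

Longitude subsquare x = 23; +1 → 24, wraps to 0 = a, carry into square.
Longitude square 4; +1 → 5.
Latitude subsquare i = 8; −1 → 7 = h.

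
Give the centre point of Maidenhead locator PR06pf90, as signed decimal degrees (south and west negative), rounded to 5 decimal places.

86.21042, 121.32917

Field P=15, R=17: +15·20° lon, +17·10° lat → SW at lon 120°, lat 80°.
Square 0, 6: +0·2° lon, +6·1° lat → SW at lon 120°, lat 86°.
Subsquare p=15, f=5: +15·0.0833333° lon, +5·0.0416667° lat → SW at lon 121.25°, lat 86.2083°.
Extended square 9, 0: +9·0.00833333° lon, +0·0.00416667° lat → SW at lon 121.325°, lat 86.2083°.
Cell spans 0.00833333° lon × 0.00416667° lat. Centre is SW corner plus half of each.
latitude 86.21042, longitude 121.32917.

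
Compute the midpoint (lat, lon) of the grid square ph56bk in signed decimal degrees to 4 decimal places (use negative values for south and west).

-13.5625, 130.1250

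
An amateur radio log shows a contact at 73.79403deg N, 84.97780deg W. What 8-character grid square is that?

EQ73mt20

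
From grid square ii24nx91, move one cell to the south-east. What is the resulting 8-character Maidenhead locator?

Longitude extended square 9; +1 → 10, wraps to 0, carry into subsquare.
Longitude subsquare n = 13; +1 → 14 = o.
Latitude extended square 1; −1 → 0.

II24ox00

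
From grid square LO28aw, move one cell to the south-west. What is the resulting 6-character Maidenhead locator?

Longitude subsquare a = 0; −1 → -1, wraps to 23 = x, carry into square.
Longitude square 2; −1 → 1.
Latitude subsquare w = 22; −1 → 21 = v.

LO18xv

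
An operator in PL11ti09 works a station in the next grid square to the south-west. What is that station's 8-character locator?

PL11si98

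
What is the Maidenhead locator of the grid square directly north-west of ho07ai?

GO97xj

Longitude subsquare a = 0; −1 → -1, wraps to 23 = x, carry into square.
Longitude square 0; −1 → -1, wraps to 9, carry into field.
Longitude field H = 7; −1 → 6 = G.
Latitude subsquare i = 8; +1 → 9 = j.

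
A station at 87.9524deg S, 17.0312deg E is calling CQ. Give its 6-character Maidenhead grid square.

JA82mb

Offset from 180°W / 90°S: lon 197.0312°, lat 2.0476°.
Field (20°×10°, letters A–R): 197.0312/20 → 9 → J, 2.0476/10 → 0 → A; chars JA.
Square (2°×1°, digits 0–9): 17.0312/2 → 8, 2.0476/1 → 2; chars 82.
Subsquare (5′×2.5′, letters a–x): 1.0312/0.0833333 → 12 → m, 0.0476/0.0416667 → 1 → b; chars mb.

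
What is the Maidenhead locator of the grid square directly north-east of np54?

NP65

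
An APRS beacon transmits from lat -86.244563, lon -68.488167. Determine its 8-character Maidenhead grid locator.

Shift to the Maidenhead origin (180°W, 90°S): lon 111.51183, lat 3.75544.
Field: 111.51183/20 → 5 → F, 3.75544/10 → 0 → A; chars FA.
Square: 11.51183/2 → 5, 3.75544/1 → 3; chars 53.
Subsquare: 1.51183/0.0833333 → 18 → s, 0.75544/0.0416667 → 18 → s; chars ss.
Extended square: 0.01183/0.00833333 → 1, 0.00544/0.00416667 → 1; chars 11.

FA53ss11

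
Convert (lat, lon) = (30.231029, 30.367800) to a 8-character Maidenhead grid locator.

KM50ef45

Offset from 180°W / 90°S: lon 210.36780°, lat 120.23103°.
Field (20°×10°, letters A–R): lon ⌊210.36780/20⌋ = 10 → K; lat ⌊120.23103/10⌋ = 12 → M.
Square (2°×1°, digits 0–9): lon ⌊10.36780/2⌋ = 5; lat ⌊0.23103/1⌋ = 0.
Subsquare (5′×2.5′, letters a–x): lon ⌊0.36780/0.0833333⌋ = 4 → e; lat ⌊0.23103/0.0416667⌋ = 5 → f.
Extended square (30″×15″, digits 0–9): lon ⌊0.03447/0.00833333⌋ = 4; lat ⌊0.02270/0.00416667⌋ = 5.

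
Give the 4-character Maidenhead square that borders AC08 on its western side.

RC98

Longitude square 0; −1 → -1, wraps to 9, carry into field.
Longitude field A = 0; −1 → -1, wraps to 17 = R, wrapping around the antimeridian.
The latitude characters are unchanged.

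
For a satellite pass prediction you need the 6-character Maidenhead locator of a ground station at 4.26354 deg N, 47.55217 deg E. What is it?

LJ34sg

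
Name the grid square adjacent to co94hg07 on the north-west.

CO94gg98

Longitude extended square 0; −1 → -1, wraps to 9, carry into subsquare.
Longitude subsquare h = 7; −1 → 6 = g.
Latitude extended square 7; +1 → 8.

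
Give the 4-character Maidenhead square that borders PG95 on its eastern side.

QG05

Longitude square 9; +1 → 10, wraps to 0, carry into field.
Longitude field P = 15; +1 → 16 = Q.
The latitude characters are unchanged.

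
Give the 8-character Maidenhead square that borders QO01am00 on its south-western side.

Longitude extended square 0; −1 → -1, wraps to 9, carry into subsquare.
Longitude subsquare a = 0; −1 → -1, wraps to 23 = x, carry into square.
Longitude square 0; −1 → -1, wraps to 9, carry into field.
Longitude field Q = 16; −1 → 15 = P.
Latitude extended square 0; −1 → -1, wraps to 9, carry into subsquare.
Latitude subsquare m = 12; −1 → 11 = l.

PO91xl99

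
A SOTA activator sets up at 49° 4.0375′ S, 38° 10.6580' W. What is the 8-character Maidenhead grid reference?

HE00vw83

Shift to the Maidenhead origin (180°W, 90°S): lon 141.82237, lat 40.93271.
Field: 141.82237/20 → 7 → H, 40.93271/10 → 4 → E; chars HE.
Square: 1.82237/2 → 0, 0.93271/1 → 0; chars 00.
Subsquare: 1.82237/0.0833333 → 21 → v, 0.93271/0.0416667 → 22 → w; chars vw.
Extended square: 0.07237/0.00833333 → 8, 0.01604/0.00416667 → 3; chars 83.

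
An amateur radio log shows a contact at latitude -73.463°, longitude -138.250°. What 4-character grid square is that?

CB06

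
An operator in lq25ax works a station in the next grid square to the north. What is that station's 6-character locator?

LQ26aa

Latitude subsquare x = 23; +1 → 24, wraps to 0 = a, carry into square.
Latitude square 5; +1 → 6.
The longitude characters are unchanged.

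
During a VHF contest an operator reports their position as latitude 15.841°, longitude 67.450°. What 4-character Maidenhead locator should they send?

Add 180° to longitude and 90° to latitude: 247.45, 105.84.
Field: lon ⌊247.45/20⌋ = 12 → M; lat ⌊105.84/10⌋ = 10 → K.
Square: lon ⌊7.45/2⌋ = 3; lat ⌊5.84/1⌋ = 5.

MK35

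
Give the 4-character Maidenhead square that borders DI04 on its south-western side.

CI93

Longitude square 0; −1 → -1, wraps to 9, carry into field.
Longitude field D = 3; −1 → 2 = C.
Latitude square 4; −1 → 3.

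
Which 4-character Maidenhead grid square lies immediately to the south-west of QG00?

Longitude square 0; −1 → -1, wraps to 9, carry into field.
Longitude field Q = 16; −1 → 15 = P.
Latitude square 0; −1 → -1, wraps to 9, carry into field.
Latitude field G = 6; −1 → 5 = F.

PF99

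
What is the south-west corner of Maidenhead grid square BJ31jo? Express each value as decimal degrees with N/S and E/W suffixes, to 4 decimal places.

1.5833° N, 153.2500° W

Field B=1, J=9: +1·20° lon, +9·10° lat → SW at lon -160°, lat 0°.
Square 3, 1: +3·2° lon, +1·1° lat → SW at lon -154°, lat 1°.
Subsquare j=9, o=14: +9·0.0833333° lon, +14·0.0416667° lat → SW at lon -153.25°, lat 1.58333°.
latitude 1.5833° N, longitude 153.2500° W.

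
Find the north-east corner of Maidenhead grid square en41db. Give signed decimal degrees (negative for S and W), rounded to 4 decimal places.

41.0833, -91.6667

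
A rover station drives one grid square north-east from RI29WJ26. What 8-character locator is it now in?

Longitude extended square 2; +1 → 3.
Latitude extended square 6; +1 → 7.

RI29wj37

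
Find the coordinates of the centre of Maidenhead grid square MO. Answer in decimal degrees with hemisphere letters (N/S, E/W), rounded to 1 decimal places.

55.0° N, 70.0° E

Field M=12, O=14: +12·20° lon, +14·10° lat → SW at lon 60°, lat 50°.
Cell spans 20° lon × 10° lat. Centre is SW corner plus half of each.
latitude 55.0° N, longitude 70.0° E.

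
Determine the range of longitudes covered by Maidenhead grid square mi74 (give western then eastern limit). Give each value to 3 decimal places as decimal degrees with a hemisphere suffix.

Field M=12, I=8: +12·20° lon, +8·10° lat → SW at lon 60°, lat -10°.
Square 7, 4: +7·2° lon, +4·1° lat → SW at lon 74°, lat -6°.
Cell spans 2° lon × 1° lat.
west 74.000° E, east 76.000° E.

74.000° E, 76.000° E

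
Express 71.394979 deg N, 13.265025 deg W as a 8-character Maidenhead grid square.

IQ31ij84

Offset from 180°W / 90°S: lon 166.73497°, lat 161.39498°.
Field: 166.73497/20 → 8 → I, 161.39498/10 → 16 → Q; chars IQ.
Square: 6.73497/2 → 3, 1.39498/1 → 1; chars 31.
Subsquare: 0.73497/0.0833333 → 8 → i, 0.39498/0.0416667 → 9 → j; chars ij.
Extended square: 0.06831/0.00833333 → 8, 0.01998/0.00416667 → 4; chars 84.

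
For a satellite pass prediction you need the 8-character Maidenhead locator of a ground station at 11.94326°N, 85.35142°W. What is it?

Offset from 180°W / 90°S: lon 94.64858°, lat 101.94326°.
Field (20°×10°, letters A–R): lon ⌊94.64858/20⌋ = 4 → E; lat ⌊101.94326/10⌋ = 10 → K.
Square (2°×1°, digits 0–9): lon ⌊14.64858/2⌋ = 7; lat ⌊1.94326/1⌋ = 1.
Subsquare (5′×2.5′, letters a–x): lon ⌊0.64858/0.0833333⌋ = 7 → h; lat ⌊0.94326/0.0416667⌋ = 22 → w.
Extended square (30″×15″, digits 0–9): lon ⌊0.06525/0.00833333⌋ = 7; lat ⌊0.02659/0.00416667⌋ = 6.

EK71hw76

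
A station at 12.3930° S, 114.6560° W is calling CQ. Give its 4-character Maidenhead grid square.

DH27

Add 180° to longitude and 90° to latitude: 65.34, 77.61.
Field: 65.34/20 → 3 → D, 77.61/10 → 7 → H; chars DH.
Square: 5.34/2 → 2, 7.61/1 → 7; chars 27.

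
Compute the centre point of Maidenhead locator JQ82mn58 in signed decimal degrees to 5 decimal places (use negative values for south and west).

72.57708, 17.04583

Field J=9, Q=16: +9·20° lon, +16·10° lat → SW at lon 0°, lat 70°.
Square 8, 2: +8·2° lon, +2·1° lat → SW at lon 16°, lat 72°.
Subsquare m=12, n=13: +12·0.0833333° lon, +13·0.0416667° lat → SW at lon 17°, lat 72.5417°.
Extended square 5, 8: +5·0.00833333° lon, +8·0.00416667° lat → SW at lon 17.0417°, lat 72.575°.
Cell spans 0.00833333° lon × 0.00416667° lat. Centre is SW corner plus half of each.
latitude 72.57708, longitude 17.04583.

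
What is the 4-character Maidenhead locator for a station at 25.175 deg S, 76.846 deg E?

MG84

Offset from 180°W / 90°S: lon 256.85°, lat 64.83°.
Field (20°×10°, letters A–R): 256.85/20 → 12 → M, 64.83/10 → 6 → G; chars MG.
Square (2°×1°, digits 0–9): 16.85/2 → 8, 4.83/1 → 4; chars 84.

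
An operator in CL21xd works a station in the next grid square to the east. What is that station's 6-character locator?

CL31ad

Longitude subsquare x = 23; +1 → 24, wraps to 0 = a, carry into square.
Longitude square 2; +1 → 3.
The latitude characters are unchanged.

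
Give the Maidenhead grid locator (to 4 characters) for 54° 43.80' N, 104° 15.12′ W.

DO74

Add 180° to longitude and 90° to latitude: 75.75, 144.73.
Field: lon ⌊75.75/20⌋ = 3 → D; lat ⌊144.73/10⌋ = 14 → O.
Square: lon ⌊15.75/2⌋ = 7; lat ⌊4.73/1⌋ = 4.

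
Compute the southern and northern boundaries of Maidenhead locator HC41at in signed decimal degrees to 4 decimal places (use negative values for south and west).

-68.2083, -68.1667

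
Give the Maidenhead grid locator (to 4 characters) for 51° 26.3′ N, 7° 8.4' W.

Offset from 180°W / 90°S: lon 172.86°, lat 141.44°.
Field: lon ⌊172.86/20⌋ = 8 → I; lat ⌊141.44/10⌋ = 14 → O.
Square: lon ⌊12.86/2⌋ = 6; lat ⌊1.44/1⌋ = 1.

IO61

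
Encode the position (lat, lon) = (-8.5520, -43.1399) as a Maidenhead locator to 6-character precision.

Shift to the Maidenhead origin (180°W, 90°S): lon 136.8601, lat 81.4480.
Field: lon ⌊136.8601/20⌋ = 6 → G; lat ⌊81.4480/10⌋ = 8 → I.
Square: lon ⌊16.8601/2⌋ = 8; lat ⌊1.4480/1⌋ = 1.
Subsquare: lon ⌊0.8601/0.0833333⌋ = 10 → k; lat ⌊0.4480/0.0416667⌋ = 10 → k.

GI81kk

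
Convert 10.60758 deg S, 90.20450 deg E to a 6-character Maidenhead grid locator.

Add 180° to longitude and 90° to latitude: 270.2045, 79.3924.
Field: lon ⌊270.2045/20⌋ = 13 → N; lat ⌊79.3924/10⌋ = 7 → H.
Square: lon ⌊10.2045/2⌋ = 5; lat ⌊9.3924/1⌋ = 9.
Subsquare: lon ⌊0.2045/0.0833333⌋ = 2 → c; lat ⌊0.3924/0.0416667⌋ = 9 → j.

NH59cj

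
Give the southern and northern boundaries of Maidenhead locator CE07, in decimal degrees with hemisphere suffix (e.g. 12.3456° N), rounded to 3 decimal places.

43.000° S, 42.000° S

Field C=2, E=4: +2·20° lon, +4·10° lat → SW at lon -140°, lat -50°.
Square 0, 7: +0·2° lon, +7·1° lat → SW at lon -140°, lat -43°.
Cell spans 2° lon × 1° lat.
south 43.000° S, north 42.000° S.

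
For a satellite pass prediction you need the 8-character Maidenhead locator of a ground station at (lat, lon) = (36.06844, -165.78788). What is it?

AM76cb56

Shift to the Maidenhead origin (180°W, 90°S): lon 14.21212, lat 126.06844.
Field (20°×10°, letters A–R): 14.21212/20 → 0 → A, 126.06844/10 → 12 → M; chars AM.
Square (2°×1°, digits 0–9): 14.21212/2 → 7, 6.06844/1 → 6; chars 76.
Subsquare (5′×2.5′, letters a–x): 0.21212/0.0833333 → 2 → c, 0.06844/0.0416667 → 1 → b; chars cb.
Extended square (30″×15″, digits 0–9): 0.04545/0.00833333 → 5, 0.02677/0.00416667 → 6; chars 56.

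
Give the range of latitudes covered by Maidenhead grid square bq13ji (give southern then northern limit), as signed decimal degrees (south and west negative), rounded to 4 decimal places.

Field B=1, Q=16: +1·20° lon, +16·10° lat → SW at lon -160°, lat 70°.
Square 1, 3: +1·2° lon, +3·1° lat → SW at lon -158°, lat 73°.
Subsquare j=9, i=8: +9·0.0833333° lon, +8·0.0416667° lat → SW at lon -157.25°, lat 73.3333°.
Cell spans 0.0833333° lon × 0.0416667° lat.
south 73.3333, north 73.3750.

73.3333, 73.3750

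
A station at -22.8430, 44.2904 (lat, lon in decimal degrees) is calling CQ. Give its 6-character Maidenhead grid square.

LG27dd

Shift to the Maidenhead origin (180°W, 90°S): lon 224.2904, lat 67.1570.
Field: lon ⌊224.2904/20⌋ = 11 → L; lat ⌊67.1570/10⌋ = 6 → G.
Square: lon ⌊4.2904/2⌋ = 2; lat ⌊7.1570/1⌋ = 7.
Subsquare: lon ⌊0.2904/0.0833333⌋ = 3 → d; lat ⌊0.1570/0.0416667⌋ = 3 → d.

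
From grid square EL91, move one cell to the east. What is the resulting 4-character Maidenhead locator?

FL01

Longitude square 9; +1 → 10, wraps to 0, carry into field.
Longitude field E = 4; +1 → 5 = F.
The latitude characters are unchanged.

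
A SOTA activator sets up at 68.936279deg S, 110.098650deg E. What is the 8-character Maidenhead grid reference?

Add 180° to longitude and 90° to latitude: 290.09865, 21.06372.
Field: lon ⌊290.09865/20⌋ = 14 → O; lat ⌊21.06372/10⌋ = 2 → C.
Square: lon ⌊10.09865/2⌋ = 5; lat ⌊1.06372/1⌋ = 1.
Subsquare: lon ⌊0.09865/0.0833333⌋ = 1 → b; lat ⌊0.06372/0.0416667⌋ = 1 → b.
Extended square: lon ⌊0.01532/0.00833333⌋ = 1; lat ⌊0.02205/0.00416667⌋ = 5.

OC51bb15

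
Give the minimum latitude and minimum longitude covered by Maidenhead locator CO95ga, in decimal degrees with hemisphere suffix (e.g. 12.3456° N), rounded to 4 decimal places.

55.0000° N, 121.5000° W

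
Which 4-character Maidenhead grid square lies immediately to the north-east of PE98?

Longitude square 9; +1 → 10, wraps to 0, carry into field.
Longitude field P = 15; +1 → 16 = Q.
Latitude square 8; +1 → 9.

QE09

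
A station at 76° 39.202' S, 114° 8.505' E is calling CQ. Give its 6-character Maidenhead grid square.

Shift to the Maidenhead origin (180°W, 90°S): lon 294.1418, lat 13.3466.
Field: 294.1418/20 → 14 → O, 13.3466/10 → 1 → B; chars OB.
Square: 14.1418/2 → 7, 3.3466/1 → 3; chars 73.
Subsquare: 0.1418/0.0833333 → 1 → b, 0.3466/0.0416667 → 8 → i; chars bi.

OB73bi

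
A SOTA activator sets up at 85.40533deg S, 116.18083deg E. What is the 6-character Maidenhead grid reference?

Offset from 180°W / 90°S: lon 296.1808°, lat 4.5947°.
Field: 296.1808/20 → 14 → O, 4.5947/10 → 0 → A; chars OA.
Square: 16.1808/2 → 8, 4.5947/1 → 4; chars 84.
Subsquare: 0.1808/0.0833333 → 2 → c, 0.5947/0.0416667 → 14 → o; chars co.

OA84co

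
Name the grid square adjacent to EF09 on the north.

EG00

Latitude square 9; +1 → 10, wraps to 0, carry into field.
Latitude field F = 5; +1 → 6 = G.
The longitude characters are unchanged.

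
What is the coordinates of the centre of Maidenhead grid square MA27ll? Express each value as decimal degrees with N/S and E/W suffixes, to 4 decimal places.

Field M=12, A=0: +12·20° lon, +0·10° lat → SW at lon 60°, lat -90°.
Square 2, 7: +2·2° lon, +7·1° lat → SW at lon 64°, lat -83°.
Subsquare l=11, l=11: +11·0.0833333° lon, +11·0.0416667° lat → SW at lon 64.9167°, lat -82.5417°.
Cell spans 0.0833333° lon × 0.0416667° lat. Centre is SW corner plus half of each.
latitude 82.5208° S, longitude 64.9583° E.

82.5208° S, 64.9583° E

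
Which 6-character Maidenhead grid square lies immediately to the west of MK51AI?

MK41xi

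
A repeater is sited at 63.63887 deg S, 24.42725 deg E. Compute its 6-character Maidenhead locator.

Add 180° to longitude and 90° to latitude: 204.4273, 26.3611.
Field: 204.4273/20 → 10 → K, 26.3611/10 → 2 → C; chars KC.
Square: 4.4273/2 → 2, 6.3611/1 → 6; chars 26.
Subsquare: 0.4273/0.0833333 → 5 → f, 0.3611/0.0416667 → 8 → i; chars fi.

KC26fi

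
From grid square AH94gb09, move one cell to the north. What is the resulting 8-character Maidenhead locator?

AH94gc00

Latitude extended square 9; +1 → 10, wraps to 0, carry into subsquare.
Latitude subsquare b = 1; +1 → 2 = c.
The longitude characters are unchanged.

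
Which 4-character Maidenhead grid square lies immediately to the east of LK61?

LK71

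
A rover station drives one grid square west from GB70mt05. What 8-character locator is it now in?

Longitude extended square 0; −1 → -1, wraps to 9, carry into subsquare.
Longitude subsquare m = 12; −1 → 11 = l.
The latitude characters are unchanged.

GB70lt95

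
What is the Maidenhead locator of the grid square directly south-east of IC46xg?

IC56af

Longitude subsquare x = 23; +1 → 24, wraps to 0 = a, carry into square.
Longitude square 4; +1 → 5.
Latitude subsquare g = 6; −1 → 5 = f.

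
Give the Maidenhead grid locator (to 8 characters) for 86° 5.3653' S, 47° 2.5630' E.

LA33mv58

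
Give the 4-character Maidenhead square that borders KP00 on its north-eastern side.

KP11

Longitude square 0; +1 → 1.
Latitude square 0; +1 → 1.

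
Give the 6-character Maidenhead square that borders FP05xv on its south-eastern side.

FP15au

Longitude subsquare x = 23; +1 → 24, wraps to 0 = a, carry into square.
Longitude square 0; +1 → 1.
Latitude subsquare v = 21; −1 → 20 = u.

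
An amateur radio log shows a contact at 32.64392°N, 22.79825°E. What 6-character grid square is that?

KM12jp

Offset from 180°W / 90°S: lon 202.7982°, lat 122.6439°.
Field: 202.7982/20 → 10 → K, 122.6439/10 → 12 → M; chars KM.
Square: 2.7982/2 → 1, 2.6439/1 → 2; chars 12.
Subsquare: 0.7982/0.0833333 → 9 → j, 0.6439/0.0416667 → 15 → p; chars jp.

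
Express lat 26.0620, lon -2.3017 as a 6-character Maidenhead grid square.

IL86ub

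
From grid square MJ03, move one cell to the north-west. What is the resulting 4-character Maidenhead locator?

Longitude square 0; −1 → -1, wraps to 9, carry into field.
Longitude field M = 12; −1 → 11 = L.
Latitude square 3; +1 → 4.

LJ94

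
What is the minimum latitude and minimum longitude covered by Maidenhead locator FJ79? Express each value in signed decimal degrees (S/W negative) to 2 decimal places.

Field F=5, J=9: +5·20° lon, +9·10° lat → SW at lon -80°, lat 0°.
Square 7, 9: +7·2° lon, +9·1° lat → SW at lon -66°, lat 9°.
latitude 9.00, longitude -66.00.

9.00, -66.00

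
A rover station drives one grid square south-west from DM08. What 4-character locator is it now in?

Longitude square 0; −1 → -1, wraps to 9, carry into field.
Longitude field D = 3; −1 → 2 = C.
Latitude square 8; −1 → 7.

CM97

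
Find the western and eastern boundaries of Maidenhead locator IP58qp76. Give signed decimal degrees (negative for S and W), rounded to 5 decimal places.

-8.60833, -8.60000

Field I=8, P=15: +8·20° lon, +15·10° lat → SW at lon -20°, lat 60°.
Square 5, 8: +5·2° lon, +8·1° lat → SW at lon -10°, lat 68°.
Subsquare q=16, p=15: +16·0.0833333° lon, +15·0.0416667° lat → SW at lon -8.66667°, lat 68.625°.
Extended square 7, 6: +7·0.00833333° lon, +6·0.00416667° lat → SW at lon -8.60833°, lat 68.65°.
Cell spans 0.00833333° lon × 0.00416667° lat.
west -8.60833, east -8.60000.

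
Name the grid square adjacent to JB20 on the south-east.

JA39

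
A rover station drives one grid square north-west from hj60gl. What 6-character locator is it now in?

HJ60fm

Longitude subsquare g = 6; −1 → 5 = f.
Latitude subsquare l = 11; +1 → 12 = m.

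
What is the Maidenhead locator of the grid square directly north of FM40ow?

FM40ox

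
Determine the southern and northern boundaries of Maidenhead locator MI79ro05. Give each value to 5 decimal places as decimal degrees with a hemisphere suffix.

0.39583° S, 0.39167° S

Field M=12, I=8: +12·20° lon, +8·10° lat → SW at lon 60°, lat -10°.
Square 7, 9: +7·2° lon, +9·1° lat → SW at lon 74°, lat -1°.
Subsquare r=17, o=14: +17·0.0833333° lon, +14·0.0416667° lat → SW at lon 75.4167°, lat -0.416667°.
Extended square 0, 5: +0·0.00833333° lon, +5·0.00416667° lat → SW at lon 75.4167°, lat -0.395833°.
Cell spans 0.00833333° lon × 0.00416667° lat.
south 0.39583° S, north 0.39167° S.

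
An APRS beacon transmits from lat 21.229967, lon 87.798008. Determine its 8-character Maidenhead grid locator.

NL31vf55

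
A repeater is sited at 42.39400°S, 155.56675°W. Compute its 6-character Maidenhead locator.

Offset from 180°W / 90°S: lon 24.4332°, lat 47.6060°.
Field (20°×10°, letters A–R): 24.4332/20 → 1 → B, 47.6060/10 → 4 → E; chars BE.
Square (2°×1°, digits 0–9): 4.4332/2 → 2, 7.6060/1 → 7; chars 27.
Subsquare (5′×2.5′, letters a–x): 0.4332/0.0833333 → 5 → f, 0.6060/0.0416667 → 14 → o; chars fo.

BE27fo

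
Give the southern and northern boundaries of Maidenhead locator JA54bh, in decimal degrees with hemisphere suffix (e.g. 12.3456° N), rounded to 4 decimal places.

85.7083° S, 85.6667° S

Field J=9, A=0: +9·20° lon, +0·10° lat → SW at lon 0°, lat -90°.
Square 5, 4: +5·2° lon, +4·1° lat → SW at lon 10°, lat -86°.
Subsquare b=1, h=7: +1·0.0833333° lon, +7·0.0416667° lat → SW at lon 10.0833°, lat -85.7083°.
Cell spans 0.0833333° lon × 0.0416667° lat.
south 85.7083° S, north 85.6667° S.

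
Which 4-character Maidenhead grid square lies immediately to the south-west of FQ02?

Longitude square 0; −1 → -1, wraps to 9, carry into field.
Longitude field F = 5; −1 → 4 = E.
Latitude square 2; −1 → 1.

EQ91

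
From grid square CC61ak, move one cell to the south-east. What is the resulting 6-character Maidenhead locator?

CC61bj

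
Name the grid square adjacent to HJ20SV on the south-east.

Longitude subsquare s = 18; +1 → 19 = t.
Latitude subsquare v = 21; −1 → 20 = u.

HJ20tu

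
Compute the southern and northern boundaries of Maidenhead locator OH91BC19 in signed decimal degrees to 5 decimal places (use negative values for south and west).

Field O=14, H=7: +14·20° lon, +7·10° lat → SW at lon 100°, lat -20°.
Square 9, 1: +9·2° lon, +1·1° lat → SW at lon 118°, lat -19°.
Subsquare b=1, c=2: +1·0.0833333° lon, +2·0.0416667° lat → SW at lon 118.083°, lat -18.9167°.
Extended square 1, 9: +1·0.00833333° lon, +9·0.00416667° lat → SW at lon 118.092°, lat -18.8792°.
Cell spans 0.00833333° lon × 0.00416667° lat.
south -18.87917, north -18.87500.

-18.87917, -18.87500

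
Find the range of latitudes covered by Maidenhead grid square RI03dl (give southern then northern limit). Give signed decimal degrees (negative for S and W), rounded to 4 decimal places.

Field R=17, I=8: +17·20° lon, +8·10° lat → SW at lon 160°, lat -10°.
Square 0, 3: +0·2° lon, +3·1° lat → SW at lon 160°, lat -7°.
Subsquare d=3, l=11: +3·0.0833333° lon, +11·0.0416667° lat → SW at lon 160.25°, lat -6.54167°.
Cell spans 0.0833333° lon × 0.0416667° lat.
south -6.5417, north -6.5000.

-6.5417, -6.5000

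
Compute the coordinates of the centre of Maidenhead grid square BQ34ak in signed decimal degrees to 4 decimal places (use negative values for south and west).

74.4375, -153.9583

Field B=1, Q=16: +1·20° lon, +16·10° lat → SW at lon -160°, lat 70°.
Square 3, 4: +3·2° lon, +4·1° lat → SW at lon -154°, lat 74°.
Subsquare a=0, k=10: +0·0.0833333° lon, +10·0.0416667° lat → SW at lon -154°, lat 74.4167°.
Cell spans 0.0833333° lon × 0.0416667° lat. Centre is SW corner plus half of each.
latitude 74.4375, longitude -153.9583.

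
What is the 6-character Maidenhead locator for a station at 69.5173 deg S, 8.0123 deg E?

JC40al

Add 180° to longitude and 90° to latitude: 188.0123, 20.4827.
Field: lon ⌊188.0123/20⌋ = 9 → J; lat ⌊20.4827/10⌋ = 2 → C.
Square: lon ⌊8.0123/2⌋ = 4; lat ⌊0.4827/1⌋ = 0.
Subsquare: lon ⌊0.0123/0.0833333⌋ = 0 → a; lat ⌊0.4827/0.0416667⌋ = 11 → l.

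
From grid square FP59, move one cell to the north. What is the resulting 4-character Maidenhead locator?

FQ50

Latitude square 9; +1 → 10, wraps to 0, carry into field.
Latitude field P = 15; +1 → 16 = Q.
The longitude characters are unchanged.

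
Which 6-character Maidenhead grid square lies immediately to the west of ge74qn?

GE74pn

Longitude subsquare q = 16; −1 → 15 = p.
The latitude characters are unchanged.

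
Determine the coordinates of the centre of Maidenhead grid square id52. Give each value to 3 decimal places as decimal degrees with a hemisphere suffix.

57.500° S, 9.000° W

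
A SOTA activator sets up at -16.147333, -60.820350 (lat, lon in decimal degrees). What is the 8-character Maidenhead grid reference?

Shift to the Maidenhead origin (180°W, 90°S): lon 119.17965, lat 73.85267.
Field (20°×10°, letters A–R): lon ⌊119.17965/20⌋ = 5 → F; lat ⌊73.85267/10⌋ = 7 → H.
Square (2°×1°, digits 0–9): lon ⌊19.17965/2⌋ = 9; lat ⌊3.85267/1⌋ = 3.
Subsquare (5′×2.5′, letters a–x): lon ⌊1.17965/0.0833333⌋ = 14 → o; lat ⌊0.85267/0.0416667⌋ = 20 → u.
Extended square (30″×15″, digits 0–9): lon ⌊0.01298/0.00833333⌋ = 1; lat ⌊0.01933/0.00416667⌋ = 4.

FH93ou14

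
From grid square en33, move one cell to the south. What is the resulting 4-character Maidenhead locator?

EN32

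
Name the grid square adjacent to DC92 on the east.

Longitude square 9; +1 → 10, wraps to 0, carry into field.
Longitude field D = 3; +1 → 4 = E.
The latitude characters are unchanged.

EC02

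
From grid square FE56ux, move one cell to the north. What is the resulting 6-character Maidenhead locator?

Latitude subsquare x = 23; +1 → 24, wraps to 0 = a, carry into square.
Latitude square 6; +1 → 7.
The longitude characters are unchanged.

FE57ua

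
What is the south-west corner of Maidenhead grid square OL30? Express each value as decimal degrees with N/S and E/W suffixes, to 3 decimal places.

20.000° N, 106.000° E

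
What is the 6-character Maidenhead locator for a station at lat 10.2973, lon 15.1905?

JK70oh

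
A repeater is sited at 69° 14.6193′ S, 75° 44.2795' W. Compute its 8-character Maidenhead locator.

Shift to the Maidenhead origin (180°W, 90°S): lon 104.26201, lat 20.75634.
Field: lon ⌊104.26201/20⌋ = 5 → F; lat ⌊20.75634/10⌋ = 2 → C.
Square: lon ⌊4.26201/2⌋ = 2; lat ⌊0.75634/1⌋ = 0.
Subsquare: lon ⌊0.26201/0.0833333⌋ = 3 → d; lat ⌊0.75634/0.0416667⌋ = 18 → s.
Extended square: lon ⌊0.01201/0.00833333⌋ = 1; lat ⌊0.00634/0.00416667⌋ = 1.

FC20ds11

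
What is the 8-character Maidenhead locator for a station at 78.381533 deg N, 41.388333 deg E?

LQ08qj61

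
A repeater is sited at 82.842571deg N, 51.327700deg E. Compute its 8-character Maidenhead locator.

Add 180° to longitude and 90° to latitude: 231.32770, 172.84257.
Field: lon ⌊231.32770/20⌋ = 11 → L; lat ⌊172.84257/10⌋ = 17 → R.
Square: lon ⌊11.32770/2⌋ = 5; lat ⌊2.84257/1⌋ = 2.
Subsquare: lon ⌊1.32770/0.0833333⌋ = 15 → p; lat ⌊0.84257/0.0416667⌋ = 20 → u.
Extended square: lon ⌊0.07770/0.00833333⌋ = 9; lat ⌊0.00924/0.00416667⌋ = 2.

LR52pu92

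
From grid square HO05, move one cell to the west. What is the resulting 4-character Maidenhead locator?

GO95

Longitude square 0; −1 → -1, wraps to 9, carry into field.
Longitude field H = 7; −1 → 6 = G.
The latitude characters are unchanged.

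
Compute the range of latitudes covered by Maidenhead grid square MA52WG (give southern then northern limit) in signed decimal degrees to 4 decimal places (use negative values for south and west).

-87.7500, -87.7083

Field M=12, A=0: +12·20° lon, +0·10° lat → SW at lon 60°, lat -90°.
Square 5, 2: +5·2° lon, +2·1° lat → SW at lon 70°, lat -88°.
Subsquare w=22, g=6: +22·0.0833333° lon, +6·0.0416667° lat → SW at lon 71.8333°, lat -87.75°.
Cell spans 0.0833333° lon × 0.0416667° lat.
south -87.7500, north -87.7083.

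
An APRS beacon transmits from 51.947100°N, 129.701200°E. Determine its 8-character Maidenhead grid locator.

PO41uw47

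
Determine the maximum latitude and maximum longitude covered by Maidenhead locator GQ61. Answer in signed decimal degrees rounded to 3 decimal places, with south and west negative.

Field G=6, Q=16: +6·20° lon, +16·10° lat → SW at lon -60°, lat 70°.
Square 6, 1: +6·2° lon, +1·1° lat → SW at lon -48°, lat 71°.
Cell spans 2° lon × 1° lat. NE corner is SW corner plus one full cell.
latitude 72.000, longitude -46.000.

72.000, -46.000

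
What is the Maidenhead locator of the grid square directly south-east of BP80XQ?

BP90ap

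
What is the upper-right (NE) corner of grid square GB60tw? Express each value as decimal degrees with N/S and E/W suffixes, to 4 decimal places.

79.0417° S, 46.3333° W

Field G=6, B=1: +6·20° lon, +1·10° lat → SW at lon -60°, lat -80°.
Square 6, 0: +6·2° lon, +0·1° lat → SW at lon -48°, lat -80°.
Subsquare t=19, w=22: +19·0.0833333° lon, +22·0.0416667° lat → SW at lon -46.4167°, lat -79.0833°.
Cell spans 0.0833333° lon × 0.0416667° lat. NE corner is SW corner plus one full cell.
latitude 79.0417° S, longitude 46.3333° W.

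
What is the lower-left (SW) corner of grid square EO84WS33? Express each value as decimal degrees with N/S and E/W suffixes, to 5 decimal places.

54.76250° N, 82.14167° W

Field E=4, O=14: +4·20° lon, +14·10° lat → SW at lon -100°, lat 50°.
Square 8, 4: +8·2° lon, +4·1° lat → SW at lon -84°, lat 54°.
Subsquare w=22, s=18: +22·0.0833333° lon, +18·0.0416667° lat → SW at lon -82.1667°, lat 54.75°.
Extended square 3, 3: +3·0.00833333° lon, +3·0.00416667° lat → SW at lon -82.1417°, lat 54.7625°.
latitude 54.76250° N, longitude 82.14167° W.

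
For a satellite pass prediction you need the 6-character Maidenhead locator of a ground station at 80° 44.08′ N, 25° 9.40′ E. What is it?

KR20nr

Offset from 180°W / 90°S: lon 205.1567°, lat 170.7347°.
Field: lon ⌊205.1567/20⌋ = 10 → K; lat ⌊170.7347/10⌋ = 17 → R.
Square: lon ⌊5.1567/2⌋ = 2; lat ⌊0.7347/1⌋ = 0.
Subsquare: lon ⌊1.1567/0.0833333⌋ = 13 → n; lat ⌊0.7347/0.0416667⌋ = 17 → r.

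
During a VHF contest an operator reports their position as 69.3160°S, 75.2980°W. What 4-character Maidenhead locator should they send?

FC20

Add 180° to longitude and 90° to latitude: 104.70, 20.68.
Field: 104.70/20 → 5 → F, 20.68/10 → 2 → C; chars FC.
Square: 4.70/2 → 2, 0.68/1 → 0; chars 20.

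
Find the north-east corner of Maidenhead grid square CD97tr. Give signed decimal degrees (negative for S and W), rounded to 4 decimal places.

-52.2500, -120.3333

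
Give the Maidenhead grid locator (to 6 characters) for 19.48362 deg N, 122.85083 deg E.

Add 180° to longitude and 90° to latitude: 302.8508, 109.4836.
Field (20°×10°, letters A–R): lon ⌊302.8508/20⌋ = 15 → P; lat ⌊109.4836/10⌋ = 10 → K.
Square (2°×1°, digits 0–9): lon ⌊2.8508/2⌋ = 1; lat ⌊9.4836/1⌋ = 9.
Subsquare (5′×2.5′, letters a–x): lon ⌊0.8508/0.0833333⌋ = 10 → k; lat ⌊0.4836/0.0416667⌋ = 11 → l.

PK19kl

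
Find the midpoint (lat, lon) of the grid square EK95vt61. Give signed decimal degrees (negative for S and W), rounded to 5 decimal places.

15.79792, -80.19583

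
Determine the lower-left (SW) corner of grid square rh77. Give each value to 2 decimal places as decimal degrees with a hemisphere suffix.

Field R=17, H=7: +17·20° lon, +7·10° lat → SW at lon 160°, lat -20°.
Square 7, 7: +7·2° lon, +7·1° lat → SW at lon 174°, lat -13°.
latitude 13.00° S, longitude 174.00° E.

13.00° S, 174.00° E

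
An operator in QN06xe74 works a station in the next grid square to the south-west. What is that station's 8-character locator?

QN06xe63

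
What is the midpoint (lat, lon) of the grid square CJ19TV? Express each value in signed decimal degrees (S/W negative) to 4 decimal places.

9.8958, -136.3750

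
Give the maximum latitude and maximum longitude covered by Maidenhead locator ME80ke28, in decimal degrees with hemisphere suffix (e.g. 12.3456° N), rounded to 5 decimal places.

49.79583° S, 76.85833° E

Field M=12, E=4: +12·20° lon, +4·10° lat → SW at lon 60°, lat -50°.
Square 8, 0: +8·2° lon, +0·1° lat → SW at lon 76°, lat -50°.
Subsquare k=10, e=4: +10·0.0833333° lon, +4·0.0416667° lat → SW at lon 76.8333°, lat -49.8333°.
Extended square 2, 8: +2·0.00833333° lon, +8·0.00416667° lat → SW at lon 76.85°, lat -49.8°.
Cell spans 0.00833333° lon × 0.00416667° lat. NE corner is SW corner plus one full cell.
latitude 49.79583° S, longitude 76.85833° E.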